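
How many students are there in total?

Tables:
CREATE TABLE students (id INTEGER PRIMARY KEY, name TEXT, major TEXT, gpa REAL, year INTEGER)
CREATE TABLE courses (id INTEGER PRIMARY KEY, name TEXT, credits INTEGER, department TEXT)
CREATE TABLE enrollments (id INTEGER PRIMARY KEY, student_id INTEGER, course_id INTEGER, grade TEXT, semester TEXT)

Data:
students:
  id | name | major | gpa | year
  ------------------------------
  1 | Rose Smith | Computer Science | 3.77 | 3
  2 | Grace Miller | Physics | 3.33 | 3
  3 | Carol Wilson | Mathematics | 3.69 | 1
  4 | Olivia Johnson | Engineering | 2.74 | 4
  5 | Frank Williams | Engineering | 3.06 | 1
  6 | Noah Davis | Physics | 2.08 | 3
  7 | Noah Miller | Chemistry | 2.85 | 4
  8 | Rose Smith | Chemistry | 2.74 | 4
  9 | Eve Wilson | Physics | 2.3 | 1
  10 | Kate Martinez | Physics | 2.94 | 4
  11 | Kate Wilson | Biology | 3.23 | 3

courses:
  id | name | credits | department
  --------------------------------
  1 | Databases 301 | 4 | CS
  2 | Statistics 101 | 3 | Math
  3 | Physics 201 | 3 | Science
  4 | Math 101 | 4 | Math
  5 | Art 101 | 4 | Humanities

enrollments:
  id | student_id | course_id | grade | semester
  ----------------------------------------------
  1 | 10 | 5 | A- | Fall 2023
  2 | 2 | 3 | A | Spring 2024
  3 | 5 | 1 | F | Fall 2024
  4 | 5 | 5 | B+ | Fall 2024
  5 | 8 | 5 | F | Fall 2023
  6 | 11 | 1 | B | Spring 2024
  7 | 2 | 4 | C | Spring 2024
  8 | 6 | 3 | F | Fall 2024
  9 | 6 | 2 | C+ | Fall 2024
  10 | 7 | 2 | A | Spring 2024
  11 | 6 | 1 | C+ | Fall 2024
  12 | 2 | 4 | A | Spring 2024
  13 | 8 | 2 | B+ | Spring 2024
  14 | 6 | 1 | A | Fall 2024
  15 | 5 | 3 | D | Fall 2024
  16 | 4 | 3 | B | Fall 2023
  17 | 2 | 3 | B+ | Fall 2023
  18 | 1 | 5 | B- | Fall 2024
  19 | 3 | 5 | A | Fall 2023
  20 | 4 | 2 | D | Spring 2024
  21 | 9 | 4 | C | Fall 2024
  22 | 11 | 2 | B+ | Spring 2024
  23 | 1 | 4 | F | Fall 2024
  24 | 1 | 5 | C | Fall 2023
SELECT COUNT(*) FROM students

Execution result:
11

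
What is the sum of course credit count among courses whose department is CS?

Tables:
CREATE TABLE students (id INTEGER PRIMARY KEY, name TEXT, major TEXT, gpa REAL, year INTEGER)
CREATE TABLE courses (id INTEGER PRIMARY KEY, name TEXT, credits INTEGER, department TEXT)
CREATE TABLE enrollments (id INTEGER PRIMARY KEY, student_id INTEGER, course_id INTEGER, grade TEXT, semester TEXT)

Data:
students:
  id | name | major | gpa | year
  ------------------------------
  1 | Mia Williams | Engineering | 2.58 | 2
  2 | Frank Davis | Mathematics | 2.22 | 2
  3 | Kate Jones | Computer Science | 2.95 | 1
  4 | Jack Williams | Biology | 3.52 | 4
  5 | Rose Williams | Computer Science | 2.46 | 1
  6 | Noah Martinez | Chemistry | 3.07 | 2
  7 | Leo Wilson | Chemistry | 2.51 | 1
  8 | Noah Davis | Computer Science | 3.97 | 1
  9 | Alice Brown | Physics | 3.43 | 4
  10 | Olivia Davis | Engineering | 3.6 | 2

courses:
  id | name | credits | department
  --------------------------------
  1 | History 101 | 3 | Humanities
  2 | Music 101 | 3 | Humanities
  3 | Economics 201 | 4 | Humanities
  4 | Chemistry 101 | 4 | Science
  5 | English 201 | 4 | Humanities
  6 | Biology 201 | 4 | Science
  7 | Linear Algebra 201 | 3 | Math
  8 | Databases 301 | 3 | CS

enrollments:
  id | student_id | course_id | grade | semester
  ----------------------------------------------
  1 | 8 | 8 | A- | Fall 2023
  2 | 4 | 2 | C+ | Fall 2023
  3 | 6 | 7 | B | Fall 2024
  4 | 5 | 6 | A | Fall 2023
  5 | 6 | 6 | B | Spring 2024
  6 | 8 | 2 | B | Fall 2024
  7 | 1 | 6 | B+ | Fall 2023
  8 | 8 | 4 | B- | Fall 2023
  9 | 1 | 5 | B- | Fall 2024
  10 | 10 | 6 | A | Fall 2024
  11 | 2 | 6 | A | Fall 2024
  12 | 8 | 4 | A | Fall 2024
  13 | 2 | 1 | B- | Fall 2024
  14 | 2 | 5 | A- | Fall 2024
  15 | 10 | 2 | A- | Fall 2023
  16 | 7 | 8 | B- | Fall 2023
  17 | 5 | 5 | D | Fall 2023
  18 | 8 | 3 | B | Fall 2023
SELECT SUM(credits) FROM courses WHERE department = 'CS'

Execution result:
3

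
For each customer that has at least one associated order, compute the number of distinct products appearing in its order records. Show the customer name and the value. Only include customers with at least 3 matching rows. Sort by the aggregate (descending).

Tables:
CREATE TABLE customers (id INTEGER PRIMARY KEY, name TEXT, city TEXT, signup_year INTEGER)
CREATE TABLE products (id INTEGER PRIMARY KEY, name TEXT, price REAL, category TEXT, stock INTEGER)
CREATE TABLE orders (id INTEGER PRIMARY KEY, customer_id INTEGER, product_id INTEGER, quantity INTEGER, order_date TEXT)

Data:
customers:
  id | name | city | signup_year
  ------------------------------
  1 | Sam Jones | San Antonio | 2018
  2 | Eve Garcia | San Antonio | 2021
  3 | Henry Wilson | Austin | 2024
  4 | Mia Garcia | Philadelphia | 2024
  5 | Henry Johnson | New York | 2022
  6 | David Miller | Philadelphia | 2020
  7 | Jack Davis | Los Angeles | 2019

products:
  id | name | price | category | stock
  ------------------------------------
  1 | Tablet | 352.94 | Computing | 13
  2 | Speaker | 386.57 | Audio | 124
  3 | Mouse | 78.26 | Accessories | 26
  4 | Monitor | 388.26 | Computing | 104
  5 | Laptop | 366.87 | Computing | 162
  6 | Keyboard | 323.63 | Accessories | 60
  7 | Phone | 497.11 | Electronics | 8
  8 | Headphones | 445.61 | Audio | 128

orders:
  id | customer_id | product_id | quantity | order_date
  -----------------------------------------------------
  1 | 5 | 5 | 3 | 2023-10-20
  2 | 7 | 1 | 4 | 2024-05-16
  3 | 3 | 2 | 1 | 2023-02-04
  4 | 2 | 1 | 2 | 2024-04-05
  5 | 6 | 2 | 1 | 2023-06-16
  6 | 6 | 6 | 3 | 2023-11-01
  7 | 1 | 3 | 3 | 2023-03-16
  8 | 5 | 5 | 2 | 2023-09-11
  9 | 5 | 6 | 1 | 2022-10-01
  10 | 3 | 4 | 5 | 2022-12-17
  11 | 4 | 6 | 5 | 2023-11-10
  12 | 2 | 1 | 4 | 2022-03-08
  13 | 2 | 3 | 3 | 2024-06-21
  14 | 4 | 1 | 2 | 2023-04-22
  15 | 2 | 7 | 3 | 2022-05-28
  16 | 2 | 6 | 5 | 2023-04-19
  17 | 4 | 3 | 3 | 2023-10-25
SELECT p.name, COUNT(DISTINCT c.product_id) AS distinct_product_count FROM orders c JOIN customers p ON c.customer_id = p.id GROUP BY p.id, p.name HAVING COUNT(*) >= 3 ORDER BY distinct_product_count DESC

Execution result:
name | distinct_product_count
Eve Garcia | 4
Mia Garcia | 3
Henry Johnson | 2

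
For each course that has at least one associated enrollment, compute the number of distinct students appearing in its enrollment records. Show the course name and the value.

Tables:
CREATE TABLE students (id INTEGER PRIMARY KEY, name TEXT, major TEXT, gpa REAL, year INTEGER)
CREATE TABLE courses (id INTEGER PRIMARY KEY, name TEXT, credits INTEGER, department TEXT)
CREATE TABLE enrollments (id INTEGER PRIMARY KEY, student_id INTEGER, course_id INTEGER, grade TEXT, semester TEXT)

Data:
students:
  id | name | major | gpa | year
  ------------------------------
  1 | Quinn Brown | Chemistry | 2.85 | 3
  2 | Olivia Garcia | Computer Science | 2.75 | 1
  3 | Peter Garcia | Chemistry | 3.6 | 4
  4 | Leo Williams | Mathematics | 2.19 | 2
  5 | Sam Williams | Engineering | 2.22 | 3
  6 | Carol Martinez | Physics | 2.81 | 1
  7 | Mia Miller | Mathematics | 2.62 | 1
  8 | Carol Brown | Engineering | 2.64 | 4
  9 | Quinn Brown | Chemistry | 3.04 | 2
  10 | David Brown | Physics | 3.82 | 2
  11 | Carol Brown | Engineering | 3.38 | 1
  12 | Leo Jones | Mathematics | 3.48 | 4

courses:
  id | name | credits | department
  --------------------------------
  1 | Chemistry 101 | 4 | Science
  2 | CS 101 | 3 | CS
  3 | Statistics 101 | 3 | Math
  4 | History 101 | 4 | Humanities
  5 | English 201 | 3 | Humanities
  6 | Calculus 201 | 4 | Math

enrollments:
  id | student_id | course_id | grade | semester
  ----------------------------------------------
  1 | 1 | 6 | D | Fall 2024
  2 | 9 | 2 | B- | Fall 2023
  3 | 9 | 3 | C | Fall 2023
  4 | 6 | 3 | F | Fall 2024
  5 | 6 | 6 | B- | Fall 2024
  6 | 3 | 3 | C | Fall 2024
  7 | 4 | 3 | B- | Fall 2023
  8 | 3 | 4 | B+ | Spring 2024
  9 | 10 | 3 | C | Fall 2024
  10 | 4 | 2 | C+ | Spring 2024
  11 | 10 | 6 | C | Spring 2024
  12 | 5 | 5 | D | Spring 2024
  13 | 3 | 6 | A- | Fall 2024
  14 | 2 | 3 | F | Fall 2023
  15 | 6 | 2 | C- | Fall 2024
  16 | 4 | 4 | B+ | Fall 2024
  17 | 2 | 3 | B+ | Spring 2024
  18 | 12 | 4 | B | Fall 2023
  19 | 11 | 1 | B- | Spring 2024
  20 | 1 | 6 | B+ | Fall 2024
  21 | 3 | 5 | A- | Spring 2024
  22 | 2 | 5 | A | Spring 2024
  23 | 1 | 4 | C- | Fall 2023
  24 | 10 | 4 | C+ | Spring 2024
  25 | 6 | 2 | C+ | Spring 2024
SELECT p.name, COUNT(DISTINCT c.student_id) AS distinct_student_count FROM enrollments c JOIN courses p ON c.course_id = p.id GROUP BY p.id, p.name

Execution result:
name | distinct_student_count
Chemistry 101 | 1
CS 101 | 3
Statistics 101 | 6
History 101 | 5
English 201 | 3
Calculus 201 | 4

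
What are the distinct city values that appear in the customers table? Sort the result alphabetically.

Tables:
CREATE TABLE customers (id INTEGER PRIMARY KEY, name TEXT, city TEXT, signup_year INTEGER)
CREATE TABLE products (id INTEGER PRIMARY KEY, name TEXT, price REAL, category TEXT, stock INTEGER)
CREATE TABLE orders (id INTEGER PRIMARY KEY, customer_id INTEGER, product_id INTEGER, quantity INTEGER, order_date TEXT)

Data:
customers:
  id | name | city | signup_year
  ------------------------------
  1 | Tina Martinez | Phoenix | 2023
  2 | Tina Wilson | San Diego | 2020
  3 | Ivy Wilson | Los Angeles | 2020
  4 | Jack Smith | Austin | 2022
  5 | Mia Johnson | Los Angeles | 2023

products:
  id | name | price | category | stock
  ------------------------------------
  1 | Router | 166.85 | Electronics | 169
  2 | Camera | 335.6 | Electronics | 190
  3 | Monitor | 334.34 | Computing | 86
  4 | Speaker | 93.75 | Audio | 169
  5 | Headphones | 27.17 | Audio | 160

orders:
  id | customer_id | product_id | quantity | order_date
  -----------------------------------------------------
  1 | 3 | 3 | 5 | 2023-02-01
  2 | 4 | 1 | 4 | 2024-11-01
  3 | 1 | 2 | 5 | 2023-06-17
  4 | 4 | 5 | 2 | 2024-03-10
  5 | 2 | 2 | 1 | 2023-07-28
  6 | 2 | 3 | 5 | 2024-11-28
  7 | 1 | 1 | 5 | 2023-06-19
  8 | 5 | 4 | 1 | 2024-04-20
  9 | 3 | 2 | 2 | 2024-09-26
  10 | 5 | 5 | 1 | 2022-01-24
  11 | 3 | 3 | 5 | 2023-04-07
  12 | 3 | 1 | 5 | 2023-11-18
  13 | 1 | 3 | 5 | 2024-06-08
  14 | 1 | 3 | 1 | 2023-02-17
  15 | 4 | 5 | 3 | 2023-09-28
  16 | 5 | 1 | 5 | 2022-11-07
SELECT DISTINCT city FROM customers ORDER BY city

Execution result:
city
Austin
Los Angeles
Phoenix
San Diego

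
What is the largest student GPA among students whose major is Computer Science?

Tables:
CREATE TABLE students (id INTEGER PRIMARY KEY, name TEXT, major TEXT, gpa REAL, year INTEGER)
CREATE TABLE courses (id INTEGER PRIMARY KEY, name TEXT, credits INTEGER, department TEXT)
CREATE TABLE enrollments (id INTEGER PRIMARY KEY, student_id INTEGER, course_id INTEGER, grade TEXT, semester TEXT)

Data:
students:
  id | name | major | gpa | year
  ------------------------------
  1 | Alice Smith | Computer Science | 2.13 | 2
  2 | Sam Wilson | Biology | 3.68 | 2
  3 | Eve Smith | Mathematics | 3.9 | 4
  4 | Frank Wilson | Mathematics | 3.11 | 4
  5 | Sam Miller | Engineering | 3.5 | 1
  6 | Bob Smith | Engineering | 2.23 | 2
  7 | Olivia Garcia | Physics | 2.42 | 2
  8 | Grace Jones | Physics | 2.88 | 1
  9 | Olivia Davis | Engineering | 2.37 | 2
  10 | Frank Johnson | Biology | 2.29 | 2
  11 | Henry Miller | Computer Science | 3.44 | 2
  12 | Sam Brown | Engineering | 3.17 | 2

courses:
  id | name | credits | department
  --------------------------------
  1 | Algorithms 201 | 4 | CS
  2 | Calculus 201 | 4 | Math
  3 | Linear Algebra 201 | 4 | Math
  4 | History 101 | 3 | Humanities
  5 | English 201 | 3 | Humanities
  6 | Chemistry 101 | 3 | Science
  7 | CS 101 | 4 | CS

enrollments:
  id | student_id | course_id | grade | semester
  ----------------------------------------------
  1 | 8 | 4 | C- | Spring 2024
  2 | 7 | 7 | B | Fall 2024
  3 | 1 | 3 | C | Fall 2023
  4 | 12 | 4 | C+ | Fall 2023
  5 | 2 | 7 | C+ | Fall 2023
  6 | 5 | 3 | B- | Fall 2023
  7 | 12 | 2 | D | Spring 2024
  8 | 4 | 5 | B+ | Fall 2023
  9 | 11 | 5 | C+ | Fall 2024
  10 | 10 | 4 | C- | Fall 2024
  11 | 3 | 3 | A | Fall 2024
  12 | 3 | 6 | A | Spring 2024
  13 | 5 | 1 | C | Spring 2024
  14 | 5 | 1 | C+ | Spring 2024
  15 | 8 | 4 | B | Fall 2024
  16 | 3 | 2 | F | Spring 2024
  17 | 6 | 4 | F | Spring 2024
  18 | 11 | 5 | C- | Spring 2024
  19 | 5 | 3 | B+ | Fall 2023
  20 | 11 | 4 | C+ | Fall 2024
SELECT MAX(gpa) FROM students WHERE major = 'Computer Science'

Execution result:
3.44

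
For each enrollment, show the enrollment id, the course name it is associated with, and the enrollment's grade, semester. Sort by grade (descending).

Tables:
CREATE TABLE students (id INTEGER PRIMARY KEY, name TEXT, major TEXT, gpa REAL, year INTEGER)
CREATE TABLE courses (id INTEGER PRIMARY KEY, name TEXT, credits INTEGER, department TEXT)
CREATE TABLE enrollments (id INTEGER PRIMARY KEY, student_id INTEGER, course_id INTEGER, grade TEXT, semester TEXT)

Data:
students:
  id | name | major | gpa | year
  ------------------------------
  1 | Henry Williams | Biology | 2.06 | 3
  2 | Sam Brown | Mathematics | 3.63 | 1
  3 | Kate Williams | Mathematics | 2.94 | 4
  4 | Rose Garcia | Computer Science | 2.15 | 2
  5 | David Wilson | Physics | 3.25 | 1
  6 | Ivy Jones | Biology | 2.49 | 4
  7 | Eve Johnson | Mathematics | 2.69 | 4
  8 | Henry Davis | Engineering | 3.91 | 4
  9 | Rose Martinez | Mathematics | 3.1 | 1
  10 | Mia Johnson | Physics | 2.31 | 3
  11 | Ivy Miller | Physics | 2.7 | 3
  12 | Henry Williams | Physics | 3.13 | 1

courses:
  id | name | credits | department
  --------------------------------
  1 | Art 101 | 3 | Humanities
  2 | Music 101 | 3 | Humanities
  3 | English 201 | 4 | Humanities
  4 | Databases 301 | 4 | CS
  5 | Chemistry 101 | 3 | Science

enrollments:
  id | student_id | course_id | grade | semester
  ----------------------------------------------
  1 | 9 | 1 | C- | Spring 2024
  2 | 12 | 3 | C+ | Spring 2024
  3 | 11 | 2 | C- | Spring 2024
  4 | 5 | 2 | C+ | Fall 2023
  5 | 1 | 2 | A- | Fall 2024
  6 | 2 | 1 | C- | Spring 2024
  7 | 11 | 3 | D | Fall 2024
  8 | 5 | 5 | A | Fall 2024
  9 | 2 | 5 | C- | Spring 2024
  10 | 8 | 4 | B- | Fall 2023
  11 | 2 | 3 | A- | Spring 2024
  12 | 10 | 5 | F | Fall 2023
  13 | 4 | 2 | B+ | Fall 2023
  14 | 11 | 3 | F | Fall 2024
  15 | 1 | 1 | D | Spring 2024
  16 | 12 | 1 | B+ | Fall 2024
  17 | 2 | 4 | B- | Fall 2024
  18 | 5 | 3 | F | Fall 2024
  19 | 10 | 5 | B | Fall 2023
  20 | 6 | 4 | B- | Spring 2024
SELECT c.id, p.name AS course, c.grade, c.semester FROM enrollments c JOIN courses p ON c.course_id = p.id ORDER BY c.grade DESC

Execution result:
id | course | grade | semester
12 | Chemistry 101 | F | Fall 2023
14 | English 201 | F | Fall 2024
18 | English 201 | F | Fall 2024
7 | English 201 | D | Fall 2024
15 | Art 101 | D | Spring 2024
1 | Art 101 | C- | Spring 2024
3 | Music 101 | C- | Spring 2024
6 | Art 101 | C- | Spring 2024
9 | Chemistry 101 | C- | Spring 2024
2 | English 201 | C+ | Spring 2024
4 | Music 101 | C+ | Fall 2023
10 | Databases 301 | B- | Fall 2023
17 | Databases 301 | B- | Fall 2024
20 | Databases 301 | B- | Spring 2024
13 | Music 101 | B+ | Fall 2023
16 | Art 101 | B+ | Fall 2024
19 | Chemistry 101 | B | Fall 2023
5 | Music 101 | A- | Fall 2024
11 | English 201 | A- | Spring 2024
8 | Chemistry 101 | A | Fall 2024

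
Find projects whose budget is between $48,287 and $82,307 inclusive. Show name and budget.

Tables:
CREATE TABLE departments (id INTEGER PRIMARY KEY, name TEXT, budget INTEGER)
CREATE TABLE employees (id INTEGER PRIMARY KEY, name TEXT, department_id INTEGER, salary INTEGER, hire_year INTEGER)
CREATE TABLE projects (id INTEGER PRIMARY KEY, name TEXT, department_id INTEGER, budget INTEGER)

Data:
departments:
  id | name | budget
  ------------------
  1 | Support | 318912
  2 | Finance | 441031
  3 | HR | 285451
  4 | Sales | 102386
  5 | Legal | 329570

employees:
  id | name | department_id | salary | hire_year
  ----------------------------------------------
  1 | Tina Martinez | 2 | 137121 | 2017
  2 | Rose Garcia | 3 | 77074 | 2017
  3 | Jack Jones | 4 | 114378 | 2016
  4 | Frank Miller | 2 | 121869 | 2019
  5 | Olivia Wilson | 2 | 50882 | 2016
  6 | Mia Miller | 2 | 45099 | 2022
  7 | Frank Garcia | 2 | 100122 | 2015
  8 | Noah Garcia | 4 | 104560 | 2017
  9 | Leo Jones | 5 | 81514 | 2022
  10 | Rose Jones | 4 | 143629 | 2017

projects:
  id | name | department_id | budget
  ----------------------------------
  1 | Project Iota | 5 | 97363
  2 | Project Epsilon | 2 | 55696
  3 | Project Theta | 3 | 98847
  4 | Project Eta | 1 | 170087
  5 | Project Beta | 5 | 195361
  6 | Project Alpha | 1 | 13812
SELECT name, budget FROM projects WHERE budget BETWEEN 48287 AND 82307

Execution result:
name | budget
Project Epsilon | 55696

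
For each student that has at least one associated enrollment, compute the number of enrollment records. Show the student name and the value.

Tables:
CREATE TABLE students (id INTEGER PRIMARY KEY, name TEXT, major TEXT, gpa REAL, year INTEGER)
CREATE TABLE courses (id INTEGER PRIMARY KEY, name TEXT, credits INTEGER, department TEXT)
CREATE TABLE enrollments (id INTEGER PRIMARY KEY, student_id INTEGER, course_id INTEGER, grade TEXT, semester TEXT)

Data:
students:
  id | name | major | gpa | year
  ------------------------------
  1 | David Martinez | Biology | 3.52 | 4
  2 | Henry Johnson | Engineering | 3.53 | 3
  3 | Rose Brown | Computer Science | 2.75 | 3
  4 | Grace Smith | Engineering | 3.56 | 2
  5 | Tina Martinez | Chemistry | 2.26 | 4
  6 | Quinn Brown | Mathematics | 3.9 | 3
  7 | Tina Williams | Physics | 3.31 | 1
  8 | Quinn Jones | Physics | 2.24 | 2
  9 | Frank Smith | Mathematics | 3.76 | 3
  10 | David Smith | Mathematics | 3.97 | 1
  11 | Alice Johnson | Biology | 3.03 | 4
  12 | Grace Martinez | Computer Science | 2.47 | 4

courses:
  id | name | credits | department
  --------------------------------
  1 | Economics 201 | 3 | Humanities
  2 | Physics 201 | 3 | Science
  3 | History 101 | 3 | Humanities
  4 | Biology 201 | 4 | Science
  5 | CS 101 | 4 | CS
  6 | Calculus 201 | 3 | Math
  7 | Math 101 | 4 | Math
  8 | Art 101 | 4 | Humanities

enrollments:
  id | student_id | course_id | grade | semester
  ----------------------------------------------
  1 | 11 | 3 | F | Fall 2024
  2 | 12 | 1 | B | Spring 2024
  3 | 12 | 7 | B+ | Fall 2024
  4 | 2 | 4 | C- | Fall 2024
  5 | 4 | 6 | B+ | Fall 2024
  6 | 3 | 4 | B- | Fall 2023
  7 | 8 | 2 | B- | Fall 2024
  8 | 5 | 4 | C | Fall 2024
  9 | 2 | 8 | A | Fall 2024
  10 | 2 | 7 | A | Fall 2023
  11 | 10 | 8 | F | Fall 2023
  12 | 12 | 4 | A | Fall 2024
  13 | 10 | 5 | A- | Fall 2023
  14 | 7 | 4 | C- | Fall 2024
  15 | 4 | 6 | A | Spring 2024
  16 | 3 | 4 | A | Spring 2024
SELECT p.name, COUNT(*) AS n FROM enrollments c JOIN students p ON c.student_id = p.id GROUP BY p.id, p.name

Execution result:
name | n
Henry Johnson | 3
Rose Brown | 2
Grace Smith | 2
Tina Martinez | 1
Tina Williams | 1
Quinn Jones | 1
David Smith | 2
Alice Johnson | 1
Grace Martinez | 3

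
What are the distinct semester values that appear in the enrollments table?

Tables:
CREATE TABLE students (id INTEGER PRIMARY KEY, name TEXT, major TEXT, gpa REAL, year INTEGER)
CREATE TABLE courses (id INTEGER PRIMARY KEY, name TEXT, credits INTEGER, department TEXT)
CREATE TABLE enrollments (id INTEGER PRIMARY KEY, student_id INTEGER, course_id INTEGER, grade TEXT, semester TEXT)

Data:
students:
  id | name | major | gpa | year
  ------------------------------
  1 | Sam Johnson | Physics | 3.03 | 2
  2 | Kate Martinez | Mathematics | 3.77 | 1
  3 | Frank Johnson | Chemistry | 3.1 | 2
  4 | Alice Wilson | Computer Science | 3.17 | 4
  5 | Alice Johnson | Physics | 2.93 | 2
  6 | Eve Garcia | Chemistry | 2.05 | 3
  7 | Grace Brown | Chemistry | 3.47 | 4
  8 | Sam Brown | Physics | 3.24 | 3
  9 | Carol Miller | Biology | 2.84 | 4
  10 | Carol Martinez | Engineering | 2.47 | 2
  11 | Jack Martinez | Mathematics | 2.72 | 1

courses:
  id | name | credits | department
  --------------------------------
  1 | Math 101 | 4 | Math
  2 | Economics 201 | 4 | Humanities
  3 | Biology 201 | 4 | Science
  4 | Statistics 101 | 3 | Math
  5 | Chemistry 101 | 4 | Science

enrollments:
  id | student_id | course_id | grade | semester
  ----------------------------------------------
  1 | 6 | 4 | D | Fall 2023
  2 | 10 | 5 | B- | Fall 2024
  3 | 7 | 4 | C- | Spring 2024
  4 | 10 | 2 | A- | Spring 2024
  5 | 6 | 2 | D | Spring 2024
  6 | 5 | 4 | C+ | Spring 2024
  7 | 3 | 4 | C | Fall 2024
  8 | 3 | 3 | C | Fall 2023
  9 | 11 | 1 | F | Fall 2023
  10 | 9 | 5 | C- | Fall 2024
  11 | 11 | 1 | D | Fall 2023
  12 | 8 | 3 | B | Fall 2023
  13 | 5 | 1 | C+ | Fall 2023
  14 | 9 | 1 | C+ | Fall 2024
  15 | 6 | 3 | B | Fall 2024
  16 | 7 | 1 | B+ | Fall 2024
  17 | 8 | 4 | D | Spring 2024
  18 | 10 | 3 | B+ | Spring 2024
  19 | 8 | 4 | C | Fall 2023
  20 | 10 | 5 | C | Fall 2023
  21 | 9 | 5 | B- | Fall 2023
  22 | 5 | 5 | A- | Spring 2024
SELECT DISTINCT semester FROM enrollments

Execution result:
semester
Fall 2023
Fall 2024
Spring 2024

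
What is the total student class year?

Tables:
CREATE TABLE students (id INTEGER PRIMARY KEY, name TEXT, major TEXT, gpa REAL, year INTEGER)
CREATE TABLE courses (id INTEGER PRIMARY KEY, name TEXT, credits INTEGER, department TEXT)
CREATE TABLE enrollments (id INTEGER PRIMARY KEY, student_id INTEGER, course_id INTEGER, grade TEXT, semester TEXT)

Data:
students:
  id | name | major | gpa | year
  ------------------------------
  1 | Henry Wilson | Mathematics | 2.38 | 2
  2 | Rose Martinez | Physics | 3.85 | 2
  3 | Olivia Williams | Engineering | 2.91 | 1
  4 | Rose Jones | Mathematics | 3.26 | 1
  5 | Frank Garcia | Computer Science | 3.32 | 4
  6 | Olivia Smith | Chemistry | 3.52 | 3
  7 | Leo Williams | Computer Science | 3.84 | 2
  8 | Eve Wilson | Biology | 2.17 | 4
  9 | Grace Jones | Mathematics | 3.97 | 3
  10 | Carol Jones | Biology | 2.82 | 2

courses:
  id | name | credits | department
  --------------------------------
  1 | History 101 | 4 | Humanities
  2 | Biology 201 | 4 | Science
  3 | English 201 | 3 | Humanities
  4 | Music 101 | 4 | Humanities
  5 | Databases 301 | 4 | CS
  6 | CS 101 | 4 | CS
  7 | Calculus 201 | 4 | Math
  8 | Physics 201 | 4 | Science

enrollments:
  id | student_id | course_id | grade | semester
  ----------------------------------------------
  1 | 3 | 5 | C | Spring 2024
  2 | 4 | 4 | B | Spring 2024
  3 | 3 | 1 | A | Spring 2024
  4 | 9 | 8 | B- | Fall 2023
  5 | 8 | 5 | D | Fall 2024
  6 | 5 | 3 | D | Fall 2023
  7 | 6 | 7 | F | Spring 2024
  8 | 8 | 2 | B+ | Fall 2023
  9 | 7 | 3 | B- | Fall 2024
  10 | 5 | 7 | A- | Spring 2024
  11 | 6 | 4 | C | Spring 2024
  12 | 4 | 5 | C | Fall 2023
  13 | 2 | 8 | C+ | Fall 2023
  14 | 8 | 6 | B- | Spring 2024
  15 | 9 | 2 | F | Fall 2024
SELECT SUM(year) FROM students

Execution result:
24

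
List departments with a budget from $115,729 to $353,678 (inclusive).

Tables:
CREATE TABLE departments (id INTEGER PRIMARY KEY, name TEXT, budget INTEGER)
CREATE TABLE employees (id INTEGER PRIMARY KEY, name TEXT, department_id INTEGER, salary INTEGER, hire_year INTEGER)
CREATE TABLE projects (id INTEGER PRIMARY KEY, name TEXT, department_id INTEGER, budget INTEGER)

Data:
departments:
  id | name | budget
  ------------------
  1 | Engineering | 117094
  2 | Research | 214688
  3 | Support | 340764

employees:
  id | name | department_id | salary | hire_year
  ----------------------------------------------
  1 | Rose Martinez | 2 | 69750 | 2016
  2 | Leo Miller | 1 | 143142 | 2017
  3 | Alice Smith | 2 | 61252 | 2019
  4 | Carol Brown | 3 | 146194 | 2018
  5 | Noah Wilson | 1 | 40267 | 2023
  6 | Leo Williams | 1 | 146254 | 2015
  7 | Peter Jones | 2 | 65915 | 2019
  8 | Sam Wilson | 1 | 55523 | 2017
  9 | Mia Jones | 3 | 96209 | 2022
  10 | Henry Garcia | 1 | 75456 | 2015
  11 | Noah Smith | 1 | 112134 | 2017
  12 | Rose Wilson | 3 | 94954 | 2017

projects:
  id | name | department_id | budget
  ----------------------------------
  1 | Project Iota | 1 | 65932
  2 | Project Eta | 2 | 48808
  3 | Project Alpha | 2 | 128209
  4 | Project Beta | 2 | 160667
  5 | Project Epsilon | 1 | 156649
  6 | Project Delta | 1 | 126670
SELECT name, budget FROM departments WHERE budget BETWEEN 115729 AND 353678

Execution result:
name | budget
Engineering | 117094
Research | 214688
Support | 340764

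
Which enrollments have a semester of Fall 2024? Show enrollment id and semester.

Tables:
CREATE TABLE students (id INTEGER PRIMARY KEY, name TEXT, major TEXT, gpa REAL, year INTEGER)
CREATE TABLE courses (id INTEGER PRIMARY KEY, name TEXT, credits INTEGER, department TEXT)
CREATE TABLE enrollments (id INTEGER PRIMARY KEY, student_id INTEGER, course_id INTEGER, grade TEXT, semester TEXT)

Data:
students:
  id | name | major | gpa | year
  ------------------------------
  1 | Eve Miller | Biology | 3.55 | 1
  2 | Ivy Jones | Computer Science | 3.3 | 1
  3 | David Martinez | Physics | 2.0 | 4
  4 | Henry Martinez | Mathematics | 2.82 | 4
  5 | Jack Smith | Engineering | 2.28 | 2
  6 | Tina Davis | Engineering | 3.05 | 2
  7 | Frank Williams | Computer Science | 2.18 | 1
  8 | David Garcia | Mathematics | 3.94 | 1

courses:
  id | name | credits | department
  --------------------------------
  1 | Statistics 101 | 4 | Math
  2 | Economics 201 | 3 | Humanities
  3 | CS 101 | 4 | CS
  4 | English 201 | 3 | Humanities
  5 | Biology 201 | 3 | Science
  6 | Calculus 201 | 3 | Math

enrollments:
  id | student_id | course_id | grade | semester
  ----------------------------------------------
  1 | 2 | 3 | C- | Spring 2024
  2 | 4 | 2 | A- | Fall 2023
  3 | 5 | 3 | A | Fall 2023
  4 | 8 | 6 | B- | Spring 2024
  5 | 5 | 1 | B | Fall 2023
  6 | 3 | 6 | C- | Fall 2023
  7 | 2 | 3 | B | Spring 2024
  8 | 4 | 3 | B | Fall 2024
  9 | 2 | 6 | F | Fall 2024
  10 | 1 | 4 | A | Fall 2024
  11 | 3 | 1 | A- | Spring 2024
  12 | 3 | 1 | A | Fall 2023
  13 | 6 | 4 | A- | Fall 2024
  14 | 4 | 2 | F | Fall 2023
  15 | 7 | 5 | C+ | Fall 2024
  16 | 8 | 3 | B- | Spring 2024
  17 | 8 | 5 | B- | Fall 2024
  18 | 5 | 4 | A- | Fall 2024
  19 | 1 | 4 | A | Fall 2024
SELECT id, semester FROM enrollments WHERE semester = 'Fall 2024'

Execution result:
id | semester
8 | Fall 2024
9 | Fall 2024
10 | Fall 2024
13 | Fall 2024
15 | Fall 2024
17 | Fall 2024
18 | Fall 2024
19 | Fall 2024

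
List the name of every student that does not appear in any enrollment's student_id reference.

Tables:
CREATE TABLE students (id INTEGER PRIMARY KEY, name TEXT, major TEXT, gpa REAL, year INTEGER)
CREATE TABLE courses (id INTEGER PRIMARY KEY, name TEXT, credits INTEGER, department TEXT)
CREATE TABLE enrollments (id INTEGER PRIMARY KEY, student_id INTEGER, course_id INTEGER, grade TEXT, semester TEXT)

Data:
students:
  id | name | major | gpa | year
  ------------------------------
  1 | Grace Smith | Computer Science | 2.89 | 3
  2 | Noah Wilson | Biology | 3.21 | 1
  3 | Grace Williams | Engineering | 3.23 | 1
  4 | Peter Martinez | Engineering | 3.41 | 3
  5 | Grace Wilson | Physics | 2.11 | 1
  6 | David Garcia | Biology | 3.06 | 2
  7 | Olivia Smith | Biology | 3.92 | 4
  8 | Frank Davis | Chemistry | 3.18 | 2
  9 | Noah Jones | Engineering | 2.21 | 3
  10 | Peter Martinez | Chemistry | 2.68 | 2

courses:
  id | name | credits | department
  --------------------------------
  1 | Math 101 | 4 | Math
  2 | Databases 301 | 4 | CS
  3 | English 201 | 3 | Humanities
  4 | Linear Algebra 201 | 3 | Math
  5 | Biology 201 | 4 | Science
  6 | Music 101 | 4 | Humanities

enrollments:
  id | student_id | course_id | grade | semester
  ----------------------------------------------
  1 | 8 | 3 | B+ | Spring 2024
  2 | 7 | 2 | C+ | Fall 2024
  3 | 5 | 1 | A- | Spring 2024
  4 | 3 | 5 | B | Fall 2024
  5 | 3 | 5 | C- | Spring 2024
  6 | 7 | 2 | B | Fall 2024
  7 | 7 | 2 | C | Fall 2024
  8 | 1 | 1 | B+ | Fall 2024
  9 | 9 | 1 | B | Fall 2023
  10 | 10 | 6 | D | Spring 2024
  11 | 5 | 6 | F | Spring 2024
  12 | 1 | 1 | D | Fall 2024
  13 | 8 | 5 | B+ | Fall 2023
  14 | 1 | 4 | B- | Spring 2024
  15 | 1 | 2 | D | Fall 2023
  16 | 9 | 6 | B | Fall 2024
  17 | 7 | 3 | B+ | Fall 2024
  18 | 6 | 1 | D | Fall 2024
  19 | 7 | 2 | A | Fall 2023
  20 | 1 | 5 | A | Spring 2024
SELECT p.name FROM students p LEFT JOIN enrollments c ON c.student_id = p.id WHERE c.id IS NULL

Execution result:
name
Noah Wilson
Peter Martinez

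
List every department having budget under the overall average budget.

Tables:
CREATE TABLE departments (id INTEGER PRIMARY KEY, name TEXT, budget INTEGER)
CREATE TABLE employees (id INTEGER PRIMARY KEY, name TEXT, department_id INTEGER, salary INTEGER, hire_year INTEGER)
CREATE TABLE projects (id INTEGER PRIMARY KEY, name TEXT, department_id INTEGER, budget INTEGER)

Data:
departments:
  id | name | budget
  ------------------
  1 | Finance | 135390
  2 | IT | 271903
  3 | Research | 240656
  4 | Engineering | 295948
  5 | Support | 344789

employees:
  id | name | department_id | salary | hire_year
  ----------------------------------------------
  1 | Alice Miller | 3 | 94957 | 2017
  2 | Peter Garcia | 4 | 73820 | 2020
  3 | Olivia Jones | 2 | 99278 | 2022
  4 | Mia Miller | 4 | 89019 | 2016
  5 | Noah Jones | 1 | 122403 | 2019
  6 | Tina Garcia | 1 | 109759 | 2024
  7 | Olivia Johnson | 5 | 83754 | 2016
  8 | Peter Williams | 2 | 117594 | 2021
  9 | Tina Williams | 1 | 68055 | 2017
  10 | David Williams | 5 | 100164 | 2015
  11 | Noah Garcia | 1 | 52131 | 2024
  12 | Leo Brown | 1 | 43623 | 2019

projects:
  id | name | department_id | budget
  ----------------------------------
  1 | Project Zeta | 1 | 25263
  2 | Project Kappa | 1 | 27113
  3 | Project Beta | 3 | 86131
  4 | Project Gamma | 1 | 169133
SELECT name, budget FROM departments WHERE budget < (SELECT AVG(budget) FROM departments)

Execution result:
name | budget
Finance | 135390
Research | 240656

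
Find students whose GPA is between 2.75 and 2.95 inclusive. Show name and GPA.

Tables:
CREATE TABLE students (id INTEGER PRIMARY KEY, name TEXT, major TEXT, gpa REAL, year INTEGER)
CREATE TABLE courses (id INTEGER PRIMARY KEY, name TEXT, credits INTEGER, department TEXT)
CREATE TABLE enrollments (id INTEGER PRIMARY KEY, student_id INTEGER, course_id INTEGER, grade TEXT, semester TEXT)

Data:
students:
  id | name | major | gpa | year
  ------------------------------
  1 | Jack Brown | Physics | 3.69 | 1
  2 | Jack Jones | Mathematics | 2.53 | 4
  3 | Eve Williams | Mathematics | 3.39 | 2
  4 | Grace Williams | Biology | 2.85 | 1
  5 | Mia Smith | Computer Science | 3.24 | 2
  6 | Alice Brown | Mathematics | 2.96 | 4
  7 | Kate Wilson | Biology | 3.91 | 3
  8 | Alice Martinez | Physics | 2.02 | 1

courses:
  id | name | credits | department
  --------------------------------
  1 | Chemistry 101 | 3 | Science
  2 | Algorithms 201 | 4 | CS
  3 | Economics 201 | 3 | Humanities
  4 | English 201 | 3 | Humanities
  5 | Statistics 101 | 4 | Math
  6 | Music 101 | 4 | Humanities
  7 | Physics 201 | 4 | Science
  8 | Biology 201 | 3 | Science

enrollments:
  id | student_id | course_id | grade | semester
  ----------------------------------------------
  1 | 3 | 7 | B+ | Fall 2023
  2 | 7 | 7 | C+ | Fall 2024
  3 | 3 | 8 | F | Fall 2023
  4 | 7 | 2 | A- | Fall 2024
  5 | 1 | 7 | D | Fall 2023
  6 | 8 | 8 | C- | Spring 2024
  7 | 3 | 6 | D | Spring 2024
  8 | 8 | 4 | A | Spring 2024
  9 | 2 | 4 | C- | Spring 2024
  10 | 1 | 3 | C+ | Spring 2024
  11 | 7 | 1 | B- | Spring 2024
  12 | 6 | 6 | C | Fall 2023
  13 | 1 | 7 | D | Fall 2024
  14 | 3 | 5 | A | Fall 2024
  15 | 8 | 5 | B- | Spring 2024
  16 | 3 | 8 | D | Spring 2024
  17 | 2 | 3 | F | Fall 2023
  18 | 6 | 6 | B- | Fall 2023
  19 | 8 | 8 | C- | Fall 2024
SELECT name, gpa FROM students WHERE gpa BETWEEN 2.75 AND 2.95

Execution result:
name | gpa
Grace Williams | 2.85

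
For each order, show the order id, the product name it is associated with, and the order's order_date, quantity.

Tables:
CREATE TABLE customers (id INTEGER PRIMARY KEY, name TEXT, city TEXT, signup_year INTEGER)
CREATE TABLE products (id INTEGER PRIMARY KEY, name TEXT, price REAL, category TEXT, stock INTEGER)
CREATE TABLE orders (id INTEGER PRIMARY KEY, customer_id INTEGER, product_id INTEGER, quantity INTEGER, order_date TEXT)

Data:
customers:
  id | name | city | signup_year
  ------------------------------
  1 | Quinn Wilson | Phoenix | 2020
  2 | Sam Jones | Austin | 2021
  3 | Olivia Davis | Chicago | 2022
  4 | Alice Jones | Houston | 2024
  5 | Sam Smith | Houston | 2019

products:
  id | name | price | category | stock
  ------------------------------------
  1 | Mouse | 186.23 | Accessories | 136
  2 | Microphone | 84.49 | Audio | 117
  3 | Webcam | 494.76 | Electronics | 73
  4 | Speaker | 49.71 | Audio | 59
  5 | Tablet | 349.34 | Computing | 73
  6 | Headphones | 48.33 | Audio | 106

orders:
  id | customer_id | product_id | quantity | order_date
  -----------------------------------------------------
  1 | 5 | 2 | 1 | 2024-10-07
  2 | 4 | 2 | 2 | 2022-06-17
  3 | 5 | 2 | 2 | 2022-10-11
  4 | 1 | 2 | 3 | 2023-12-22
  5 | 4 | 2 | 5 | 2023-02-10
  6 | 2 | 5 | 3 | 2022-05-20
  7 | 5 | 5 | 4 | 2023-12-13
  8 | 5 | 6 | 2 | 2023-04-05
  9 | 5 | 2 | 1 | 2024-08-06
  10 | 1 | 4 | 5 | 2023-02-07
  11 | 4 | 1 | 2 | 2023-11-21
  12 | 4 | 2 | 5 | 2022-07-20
SELECT c.id, p.name AS product, c.order_date, c.quantity FROM orders c JOIN products p ON c.product_id = p.id

Execution result:
id | product | order_date | quantity
1 | Microphone | 2024-10-07 | 1
2 | Microphone | 2022-06-17 | 2
3 | Microphone | 2022-10-11 | 2
4 | Microphone | 2023-12-22 | 3
5 | Microphone | 2023-02-10 | 5
6 | Tablet | 2022-05-20 | 3
7 | Tablet | 2023-12-13 | 4
8 | Headphones | 2023-04-05 | 2
9 | Microphone | 2024-08-06 | 1
10 | Speaker | 2023-02-07 | 5
11 | Mouse | 2023-11-21 | 2
12 | Microphone | 2022-07-20 | 5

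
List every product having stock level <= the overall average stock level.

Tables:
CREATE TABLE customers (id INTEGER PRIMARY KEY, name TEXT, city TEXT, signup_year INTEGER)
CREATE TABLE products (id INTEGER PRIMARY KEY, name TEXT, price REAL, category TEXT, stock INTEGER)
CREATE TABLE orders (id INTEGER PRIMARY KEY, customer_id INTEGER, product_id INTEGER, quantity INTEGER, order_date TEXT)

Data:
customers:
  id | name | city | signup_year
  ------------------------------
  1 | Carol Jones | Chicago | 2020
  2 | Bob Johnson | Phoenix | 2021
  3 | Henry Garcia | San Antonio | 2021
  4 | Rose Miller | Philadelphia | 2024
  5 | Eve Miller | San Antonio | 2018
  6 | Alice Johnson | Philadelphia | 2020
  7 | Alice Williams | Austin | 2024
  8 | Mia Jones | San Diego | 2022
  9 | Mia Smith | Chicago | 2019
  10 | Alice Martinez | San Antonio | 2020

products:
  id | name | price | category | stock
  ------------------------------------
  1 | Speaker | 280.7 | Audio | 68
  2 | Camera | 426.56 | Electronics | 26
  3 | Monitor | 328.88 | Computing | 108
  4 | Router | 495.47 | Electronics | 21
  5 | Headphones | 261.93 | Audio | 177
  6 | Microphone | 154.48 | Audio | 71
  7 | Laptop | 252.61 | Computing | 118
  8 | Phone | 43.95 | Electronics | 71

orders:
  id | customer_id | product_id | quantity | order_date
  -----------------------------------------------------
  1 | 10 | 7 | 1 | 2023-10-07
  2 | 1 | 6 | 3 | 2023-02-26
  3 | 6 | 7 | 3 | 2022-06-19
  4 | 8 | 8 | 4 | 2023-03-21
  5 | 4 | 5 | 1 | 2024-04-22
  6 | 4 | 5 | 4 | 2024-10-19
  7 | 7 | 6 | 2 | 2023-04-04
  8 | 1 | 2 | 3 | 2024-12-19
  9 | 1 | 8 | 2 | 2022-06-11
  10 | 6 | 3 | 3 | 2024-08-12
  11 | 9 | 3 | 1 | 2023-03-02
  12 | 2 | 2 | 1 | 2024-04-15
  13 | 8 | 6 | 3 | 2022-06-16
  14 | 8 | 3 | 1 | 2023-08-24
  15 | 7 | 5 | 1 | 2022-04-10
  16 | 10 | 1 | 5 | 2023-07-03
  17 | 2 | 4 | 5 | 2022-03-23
SELECT name, stock FROM products WHERE stock <= (SELECT AVG(stock) FROM products)

Execution result:
name | stock
Speaker | 68
Camera | 26
Router | 21
Microphone | 71
Phone | 71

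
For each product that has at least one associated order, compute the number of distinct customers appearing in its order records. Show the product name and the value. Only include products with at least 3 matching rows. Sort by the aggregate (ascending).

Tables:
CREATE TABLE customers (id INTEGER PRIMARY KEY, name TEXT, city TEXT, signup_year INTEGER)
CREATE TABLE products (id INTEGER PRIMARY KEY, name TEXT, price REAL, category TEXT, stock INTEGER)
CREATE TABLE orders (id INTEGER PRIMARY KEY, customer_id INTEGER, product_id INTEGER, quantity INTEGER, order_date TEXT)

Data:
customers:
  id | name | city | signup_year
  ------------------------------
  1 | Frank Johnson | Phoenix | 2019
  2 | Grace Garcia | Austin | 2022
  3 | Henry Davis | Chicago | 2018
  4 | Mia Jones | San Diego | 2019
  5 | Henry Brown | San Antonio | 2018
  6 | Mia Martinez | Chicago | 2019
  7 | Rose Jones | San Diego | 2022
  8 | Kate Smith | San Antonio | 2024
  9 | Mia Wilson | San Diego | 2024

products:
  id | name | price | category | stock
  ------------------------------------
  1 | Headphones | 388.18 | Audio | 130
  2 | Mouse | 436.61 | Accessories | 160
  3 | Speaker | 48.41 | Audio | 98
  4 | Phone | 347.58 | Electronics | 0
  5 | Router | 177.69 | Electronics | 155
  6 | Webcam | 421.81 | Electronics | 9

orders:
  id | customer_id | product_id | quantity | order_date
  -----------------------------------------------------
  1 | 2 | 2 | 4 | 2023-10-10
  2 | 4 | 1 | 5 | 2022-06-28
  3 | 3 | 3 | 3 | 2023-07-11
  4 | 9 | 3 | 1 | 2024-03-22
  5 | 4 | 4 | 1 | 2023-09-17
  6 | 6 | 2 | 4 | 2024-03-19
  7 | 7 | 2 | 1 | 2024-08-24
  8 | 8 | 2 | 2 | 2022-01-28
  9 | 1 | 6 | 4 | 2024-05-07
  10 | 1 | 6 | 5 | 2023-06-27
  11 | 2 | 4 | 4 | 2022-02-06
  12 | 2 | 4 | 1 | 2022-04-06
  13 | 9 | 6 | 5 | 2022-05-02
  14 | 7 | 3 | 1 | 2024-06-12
SELECT p.name, COUNT(DISTINCT c.customer_id) AS distinct_customer_count FROM orders c JOIN products p ON c.product_id = p.id GROUP BY p.id, p.name HAVING COUNT(*) >= 3 ORDER BY distinct_customer_count ASC

Execution result:
name | distinct_customer_count
Phone | 2
Webcam | 2
Speaker | 3
Mouse | 4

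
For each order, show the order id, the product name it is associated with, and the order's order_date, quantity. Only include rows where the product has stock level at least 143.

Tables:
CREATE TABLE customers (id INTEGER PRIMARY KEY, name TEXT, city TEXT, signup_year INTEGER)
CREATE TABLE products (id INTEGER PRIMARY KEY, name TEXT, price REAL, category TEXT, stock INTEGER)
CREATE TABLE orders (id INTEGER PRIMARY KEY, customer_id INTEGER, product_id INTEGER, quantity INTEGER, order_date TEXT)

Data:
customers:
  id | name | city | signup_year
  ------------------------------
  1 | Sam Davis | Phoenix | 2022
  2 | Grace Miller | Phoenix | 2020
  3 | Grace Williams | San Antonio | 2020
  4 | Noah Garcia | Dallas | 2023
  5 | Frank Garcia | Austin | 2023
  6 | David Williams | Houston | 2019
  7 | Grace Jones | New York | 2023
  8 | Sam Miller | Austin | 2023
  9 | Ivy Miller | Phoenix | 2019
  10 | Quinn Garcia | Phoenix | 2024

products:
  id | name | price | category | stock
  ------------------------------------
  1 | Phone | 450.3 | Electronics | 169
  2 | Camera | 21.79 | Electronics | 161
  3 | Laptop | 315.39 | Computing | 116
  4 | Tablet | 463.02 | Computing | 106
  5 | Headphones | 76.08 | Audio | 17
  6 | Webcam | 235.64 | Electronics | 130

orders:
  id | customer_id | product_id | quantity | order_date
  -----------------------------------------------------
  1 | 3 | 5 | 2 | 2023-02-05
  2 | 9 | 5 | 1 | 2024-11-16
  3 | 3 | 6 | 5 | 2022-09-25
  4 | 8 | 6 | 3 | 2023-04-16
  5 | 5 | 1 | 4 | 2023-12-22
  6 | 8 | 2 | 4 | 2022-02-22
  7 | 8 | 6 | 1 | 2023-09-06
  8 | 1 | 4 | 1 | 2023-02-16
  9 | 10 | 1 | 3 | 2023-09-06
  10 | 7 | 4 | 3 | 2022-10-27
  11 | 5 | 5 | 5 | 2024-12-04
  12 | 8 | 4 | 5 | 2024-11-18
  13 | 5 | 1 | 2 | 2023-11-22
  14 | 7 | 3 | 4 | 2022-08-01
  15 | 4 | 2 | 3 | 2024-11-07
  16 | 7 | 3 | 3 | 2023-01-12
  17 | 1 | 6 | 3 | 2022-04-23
SELECT c.id, p.name AS product, c.order_date, c.quantity FROM orders c JOIN products p ON c.product_id = p.id WHERE p.stock >= 143

Execution result:
id | product | order_date | quantity
5 | Phone | 2023-12-22 | 4
6 | Camera | 2022-02-22 | 4
9 | Phone | 2023-09-06 | 3
13 | Phone | 2023-11-22 | 2
15 | Camera | 2024-11-07 | 3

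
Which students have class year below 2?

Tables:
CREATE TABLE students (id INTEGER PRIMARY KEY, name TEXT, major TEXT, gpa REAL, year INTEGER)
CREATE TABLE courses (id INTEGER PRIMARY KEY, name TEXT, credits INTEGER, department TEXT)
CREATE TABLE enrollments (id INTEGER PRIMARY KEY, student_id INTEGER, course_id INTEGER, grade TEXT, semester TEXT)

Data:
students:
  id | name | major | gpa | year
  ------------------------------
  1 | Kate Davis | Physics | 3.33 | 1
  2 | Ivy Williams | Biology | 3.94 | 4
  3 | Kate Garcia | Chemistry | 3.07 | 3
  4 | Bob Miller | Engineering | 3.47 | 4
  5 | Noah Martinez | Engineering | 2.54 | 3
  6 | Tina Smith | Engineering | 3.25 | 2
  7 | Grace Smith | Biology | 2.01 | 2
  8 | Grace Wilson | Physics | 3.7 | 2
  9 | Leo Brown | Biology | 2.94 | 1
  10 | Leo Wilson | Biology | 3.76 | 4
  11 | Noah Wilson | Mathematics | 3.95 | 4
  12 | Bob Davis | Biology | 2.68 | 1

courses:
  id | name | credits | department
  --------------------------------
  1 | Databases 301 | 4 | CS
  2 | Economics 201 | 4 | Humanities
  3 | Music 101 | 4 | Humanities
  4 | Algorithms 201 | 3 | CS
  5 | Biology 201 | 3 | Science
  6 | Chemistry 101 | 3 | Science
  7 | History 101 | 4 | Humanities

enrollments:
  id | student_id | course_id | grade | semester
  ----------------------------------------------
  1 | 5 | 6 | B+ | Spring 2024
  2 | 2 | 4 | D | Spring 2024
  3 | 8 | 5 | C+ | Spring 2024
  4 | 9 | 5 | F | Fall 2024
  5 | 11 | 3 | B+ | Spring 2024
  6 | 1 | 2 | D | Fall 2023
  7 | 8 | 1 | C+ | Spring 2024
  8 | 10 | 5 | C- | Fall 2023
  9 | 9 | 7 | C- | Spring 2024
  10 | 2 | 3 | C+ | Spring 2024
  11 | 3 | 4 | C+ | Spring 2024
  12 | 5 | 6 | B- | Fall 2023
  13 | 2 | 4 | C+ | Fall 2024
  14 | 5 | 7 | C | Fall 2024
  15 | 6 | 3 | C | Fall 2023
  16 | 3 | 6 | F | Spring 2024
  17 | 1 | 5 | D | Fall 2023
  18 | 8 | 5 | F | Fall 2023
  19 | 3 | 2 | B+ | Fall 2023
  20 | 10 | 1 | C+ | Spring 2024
SELECT name, year FROM students WHERE year < 2

Execution result:
name | year
Kate Davis | 1
Leo Brown | 1
Bob Davis | 1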